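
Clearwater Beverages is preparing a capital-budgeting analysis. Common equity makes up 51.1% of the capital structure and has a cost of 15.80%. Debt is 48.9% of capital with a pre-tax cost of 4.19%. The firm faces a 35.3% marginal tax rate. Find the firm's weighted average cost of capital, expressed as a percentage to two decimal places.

9.40%

After-tax cost of debt = 4.19% × (1 − 35.3%) = 2.7109%.
WACC = 0.511 × 15.8000% + 0.489 × 2.7109% = 9.3994%.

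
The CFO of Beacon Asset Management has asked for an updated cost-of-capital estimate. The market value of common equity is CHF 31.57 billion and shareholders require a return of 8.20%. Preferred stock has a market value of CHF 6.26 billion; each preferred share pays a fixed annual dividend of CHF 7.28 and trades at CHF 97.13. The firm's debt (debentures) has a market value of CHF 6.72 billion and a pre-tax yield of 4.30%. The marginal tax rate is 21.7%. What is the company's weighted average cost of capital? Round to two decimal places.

7.37%

Cost of preferred: Rp = 7.28 / 97.13 = 7.4951%.
Total capital V = 31.57 + 6.26 + 6.72 = 44.55.
Equity: weight = 31.57/44.55 = 0.7086; cost = 8.2%.
Preferred: weight = 6.26/44.55 = 0.1405; cost = 7.4951%.
Debentures: weight = 6.72/44.55 = 0.1508; after-tax cost = 4.3% × (1 − 21.7%) = 3.3669%.
WACC = 0.7086 × 8.2000% + 0.1405 × 7.4951% + 0.1508 × 3.3669% = 7.3719%.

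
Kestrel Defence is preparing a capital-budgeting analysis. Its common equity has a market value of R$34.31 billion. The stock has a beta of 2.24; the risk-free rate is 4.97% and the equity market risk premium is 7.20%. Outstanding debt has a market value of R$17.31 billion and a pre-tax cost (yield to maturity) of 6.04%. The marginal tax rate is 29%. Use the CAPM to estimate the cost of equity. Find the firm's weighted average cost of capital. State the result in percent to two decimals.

15.46%

Cost of equity via CAPM: Re = 4.97% + 2.24 × 7.2% = 21.0980%.
Total capital V = 34.31 + 17.31 = 51.62.
Equity: weight = 34.31/51.62 = 0.6647; cost = 21.098%.
Debt: weight = 17.31/51.62 = 0.3353; after-tax cost = 6.04% × (1 − 29%) = 4.2884%.
WACC = 0.6647 × 21.0980% + 0.3353 × 4.2884% = 15.4612%.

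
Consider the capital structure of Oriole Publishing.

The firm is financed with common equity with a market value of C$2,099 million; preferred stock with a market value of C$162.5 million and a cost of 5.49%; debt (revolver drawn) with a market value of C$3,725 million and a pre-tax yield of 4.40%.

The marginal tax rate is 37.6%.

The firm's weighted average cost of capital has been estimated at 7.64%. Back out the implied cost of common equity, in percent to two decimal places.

Total capital V = 2099 + 162.5 + 3725 = 5986.5.
Equity weight = 2099/5986.5 = 0.3506.
Preferred weight = 162.5/5986.5 = 0.0271.
Revolver drawn weight = 3725/5986.5 = 0.6222.
Debt contribution = 0.6222 × 4.4% × (1 − 37.6%) = 1.7084%.
Preferred contribution = 0.0271 × 5.49% = 0.1490%.
Required equity contribution = 7.64% − 1.8574% = 5.7826%.
Re = 5.7826% / 0.3506 = 16.4923%.

16.49%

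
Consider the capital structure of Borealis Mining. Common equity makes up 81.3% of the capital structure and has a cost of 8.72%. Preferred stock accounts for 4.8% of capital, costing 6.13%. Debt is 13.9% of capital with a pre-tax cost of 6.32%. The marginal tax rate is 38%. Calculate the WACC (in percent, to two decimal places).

7.93%

After-tax cost of debt = 6.32% × (1 − 38%) = 3.9184%.
WACC = 0.813 × 8.7200% + 0.048 × 6.1300% + 0.139 × 3.9184% = 7.9283%.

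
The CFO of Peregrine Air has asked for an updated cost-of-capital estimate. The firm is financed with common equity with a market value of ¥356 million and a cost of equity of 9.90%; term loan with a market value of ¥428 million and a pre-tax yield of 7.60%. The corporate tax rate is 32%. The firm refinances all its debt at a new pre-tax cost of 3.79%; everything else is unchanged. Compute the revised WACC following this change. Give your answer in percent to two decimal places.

5.90%

After the change:
Total capital V = 356 + 428 = 784.
Equity: weight = 356/784 = 0.4541; cost = 9.9%.
Term loan: weight = 428/784 = 0.5459; after-tax cost = 3.79% × (1 − 32%) = 2.5772%.
WACC = 0.4541 × 9.9000% + 0.5459 × 2.5772% = 5.9023%.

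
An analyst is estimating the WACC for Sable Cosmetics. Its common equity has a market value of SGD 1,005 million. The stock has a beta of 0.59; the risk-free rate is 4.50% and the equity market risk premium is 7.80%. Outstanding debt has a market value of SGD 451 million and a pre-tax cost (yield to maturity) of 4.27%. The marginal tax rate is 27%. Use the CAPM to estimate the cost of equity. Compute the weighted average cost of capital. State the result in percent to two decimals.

Cost of equity via CAPM: Re = 4.5% + 0.59 × 7.8% = 9.1020%.
Total capital V = 1005 + 451 = 1456.
Equity: weight = 1005/1456 = 0.6902; cost = 9.102%.
Debt: weight = 451/1456 = 0.3098; after-tax cost = 4.27% × (1 − 27%) = 3.1171%.
WACC = 0.6902 × 9.1020% + 0.3098 × 3.1171% = 7.2482%.

7.25%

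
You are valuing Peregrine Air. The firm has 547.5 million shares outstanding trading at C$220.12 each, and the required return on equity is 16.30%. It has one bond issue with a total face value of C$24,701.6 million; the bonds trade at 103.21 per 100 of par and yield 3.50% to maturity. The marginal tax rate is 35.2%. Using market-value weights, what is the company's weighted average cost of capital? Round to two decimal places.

Market value of equity E = 220.12 × 547.5m = 120515.7m. Market value of debt D = 24701.6m × 103.21/100 = 25494.52136m.
Total capital V = 120515.7 + 25494.52136 = 146010.22136.
Equity: weight = 120515.7/146010.22136 = 0.8254; cost = 16.3%.
Bonds outstanding: weight = 25494.52136/146010.22136 = 0.1746; after-tax cost = 3.5% × (1 − 35.2%) = 2.2680%.
WACC = 0.8254 × 16.3000% + 0.1746 × 2.2680% = 13.8499%.

13.85%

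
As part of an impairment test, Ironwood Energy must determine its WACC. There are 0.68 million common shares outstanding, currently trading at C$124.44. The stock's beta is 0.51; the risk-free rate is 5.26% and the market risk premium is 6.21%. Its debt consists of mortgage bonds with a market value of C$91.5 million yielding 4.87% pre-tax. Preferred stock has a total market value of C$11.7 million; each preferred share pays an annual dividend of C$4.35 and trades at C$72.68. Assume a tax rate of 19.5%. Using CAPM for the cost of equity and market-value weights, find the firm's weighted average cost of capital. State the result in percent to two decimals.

6.08%

Cost of equity via CAPM: Re = 5.26% + 0.51 × 6.21% = 8.4271%.
Cost of preferred: Rp = 4.35 / 72.68 = 5.9851%.
Market value of equity E = 124.44 × 0.68m = 84.6192m.
Total capital V = 84.6192 + 11.7 + 91.5 = 187.8192.
Equity: weight = 84.6192/187.8192 = 0.4505; cost = 8.4271%.
Preferred: weight = 11.7/187.8192 = 0.0623; cost = 5.9851%.
Mortgage bonds: weight = 91.5/187.8192 = 0.4872; after-tax cost = 4.87% × (1 − 19.5%) = 3.9204%.
WACC = 0.4505 × 8.4271% + 0.0623 × 5.9851% + 0.4872 × 3.9204% = 6.0794%.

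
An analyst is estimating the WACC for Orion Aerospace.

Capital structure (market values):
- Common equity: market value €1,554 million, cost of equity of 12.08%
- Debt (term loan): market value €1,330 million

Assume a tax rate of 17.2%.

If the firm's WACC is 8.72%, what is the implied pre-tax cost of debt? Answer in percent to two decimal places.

Total capital V = 1554 + 1330 = 2884.
Equity weight = 1554/2884 = 0.5388.
Term loan weight = 1330/2884 = 0.4612.
Equity contribution = 0.5388 × 12.08% = 6.5091%.
Remaining for debt = 8.72% − 6.5091% = 2.2109%.
Rd × (1 − 17.2%) × 0.4612 = 2.2109%  ⇒  Rd = 5.7900%.

5.79%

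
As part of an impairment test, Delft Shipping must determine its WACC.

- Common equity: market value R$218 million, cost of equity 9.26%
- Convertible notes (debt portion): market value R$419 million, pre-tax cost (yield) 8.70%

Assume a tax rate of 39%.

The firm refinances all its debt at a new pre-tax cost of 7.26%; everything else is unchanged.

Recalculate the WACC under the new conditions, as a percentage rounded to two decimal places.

After the change:
Total capital V = 218 + 419 = 637.
Equity: weight = 218/637 = 0.3422; cost = 9.26%.
Convertible notes (debt portion): weight = 419/637 = 0.6578; after-tax cost = 7.26% × (1 − 39%) = 4.4286%.
WACC = 0.3422 × 9.2600% + 0.6578 × 4.4286% = 6.0820%.

6.08%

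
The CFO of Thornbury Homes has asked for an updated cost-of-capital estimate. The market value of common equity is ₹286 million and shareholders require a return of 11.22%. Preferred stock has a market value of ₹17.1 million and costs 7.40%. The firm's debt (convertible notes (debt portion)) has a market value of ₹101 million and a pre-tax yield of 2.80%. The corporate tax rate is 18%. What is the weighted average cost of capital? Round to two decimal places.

Total capital V = 286 + 17.1 + 101 = 404.1.
Equity: weight = 286/404.1 = 0.7077; cost = 11.22%.
Preferred: weight = 17.1/404.1 = 0.0423; cost = 7.4%.
Convertible notes (debt portion): weight = 101/404.1 = 0.2499; after-tax cost = 2.8% × (1 − 18%) = 2.2960%.
WACC = 0.7077 × 11.2200% + 0.0423 × 7.4000% + 0.2499 × 2.2960% = 8.8279%.

8.83%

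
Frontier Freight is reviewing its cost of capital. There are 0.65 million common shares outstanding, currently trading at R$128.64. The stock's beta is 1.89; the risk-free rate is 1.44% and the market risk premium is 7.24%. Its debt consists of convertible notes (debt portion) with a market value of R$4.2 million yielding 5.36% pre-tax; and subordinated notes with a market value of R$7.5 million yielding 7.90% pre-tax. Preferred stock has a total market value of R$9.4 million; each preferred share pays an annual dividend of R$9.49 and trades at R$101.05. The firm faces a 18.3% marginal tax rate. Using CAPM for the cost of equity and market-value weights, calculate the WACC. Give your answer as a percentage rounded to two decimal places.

13.56%

Cost of equity via CAPM: Re = 1.44% + 1.89 × 7.24% = 15.1236%.
Cost of preferred: Rp = 9.49 / 101.05 = 9.3914%.
Market value of equity E = 128.64 × 0.65m = 83.616m.
Total capital V = 83.616 + 9.4 + 4.2 + 7.5 = 104.716.
Equity: weight = 83.616/104.716 = 0.7985; cost = 15.1236%.
Preferred: weight = 9.4/104.716 = 0.0898; cost = 9.3914%.
Convertible notes (debt portion): weight = 4.2/104.716 = 0.0401; after-tax cost = 5.36% × (1 − 18.3%) = 4.3791%.
Subordinated notes: weight = 7.5/104.716 = 0.0716; after-tax cost = 7.9% × (1 − 18.3%) = 6.4543%.
WACC = 0.7985 × 15.1236% + 0.0898 × 9.3914% + 0.0401 × 4.3791% + 0.0716 × 6.4543% = 13.5572%.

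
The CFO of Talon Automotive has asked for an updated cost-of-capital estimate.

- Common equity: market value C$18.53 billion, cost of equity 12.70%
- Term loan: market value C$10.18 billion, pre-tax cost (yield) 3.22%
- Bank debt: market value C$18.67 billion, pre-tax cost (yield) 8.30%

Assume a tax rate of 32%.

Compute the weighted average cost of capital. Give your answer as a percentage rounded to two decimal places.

7.66%

Total capital V = 18.53 + 10.18 + 18.67 = 47.38.
Equity: weight = 18.53/47.38 = 0.3911; cost = 12.7%.
Term loan: weight = 10.18/47.38 = 0.2149; after-tax cost = 3.22% × (1 − 32%) = 2.1896%.
Bank debt: weight = 18.67/47.38 = 0.3940; after-tax cost = 8.3% × (1 − 32%) = 5.6440%.
WACC = 0.3911 × 12.7000% + 0.2149 × 2.1896% + 0.3940 × 5.6440% = 7.6613%.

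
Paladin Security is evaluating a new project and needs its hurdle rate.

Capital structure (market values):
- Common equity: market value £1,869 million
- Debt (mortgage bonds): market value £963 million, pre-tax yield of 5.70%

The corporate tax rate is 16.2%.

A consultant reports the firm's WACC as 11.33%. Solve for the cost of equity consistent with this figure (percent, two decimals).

14.71%

Total capital V = 1869 + 963 = 2832.
Equity weight = 1869/2832 = 0.6600.
Mortgage bonds weight = 963/2832 = 0.3400.
Debt contribution = 0.3400 × 5.7% × (1 − 16.2%) = 1.6242%.
Required equity contribution = 11.33% − 1.6242% = 9.7058%.
Re = 9.7058% / 0.6600 = 14.7066%.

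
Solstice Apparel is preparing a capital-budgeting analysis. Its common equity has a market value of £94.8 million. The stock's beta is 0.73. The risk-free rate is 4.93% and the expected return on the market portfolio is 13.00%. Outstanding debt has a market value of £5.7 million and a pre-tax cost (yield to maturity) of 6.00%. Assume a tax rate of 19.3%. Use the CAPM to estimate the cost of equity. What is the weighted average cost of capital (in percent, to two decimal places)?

Market risk premium = 13.0% − 4.93% = 8.07%.
Cost of equity via CAPM: Re = 4.93% + 0.73 × 8.07% = 10.8211%.
Total capital V = 94.8 + 5.7 = 100.5.
Equity: weight = 94.8/100.5 = 0.9433; cost = 10.8211%.
Debt: weight = 5.7/100.5 = 0.0567; after-tax cost = 6% × (1 − 19.3%) = 4.8420%.
WACC = 0.9433 × 10.8211% + 0.0567 × 4.8420% = 10.4820%.

10.48%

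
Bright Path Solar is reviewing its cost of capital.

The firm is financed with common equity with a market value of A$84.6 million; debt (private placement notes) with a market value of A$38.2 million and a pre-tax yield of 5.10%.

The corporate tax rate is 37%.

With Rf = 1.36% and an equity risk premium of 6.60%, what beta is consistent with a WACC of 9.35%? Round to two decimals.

1.63

Total capital V = 84.6 + 38.2 = 122.8.
Equity weight = 84.6/122.8 = 0.6889.
Private placement notes weight = 38.2/122.8 = 0.3111.
Debt contribution = 0.3111 × 5.1% × (1 − 37%) = 0.9995%.
Required equity contribution = 9.35% − 0.9995% = 8.3505%  ⇒  Re = 12.1211%.
CAPM: 12.1211% = 1.36% + β × 6.6%  ⇒  β = 1.6305.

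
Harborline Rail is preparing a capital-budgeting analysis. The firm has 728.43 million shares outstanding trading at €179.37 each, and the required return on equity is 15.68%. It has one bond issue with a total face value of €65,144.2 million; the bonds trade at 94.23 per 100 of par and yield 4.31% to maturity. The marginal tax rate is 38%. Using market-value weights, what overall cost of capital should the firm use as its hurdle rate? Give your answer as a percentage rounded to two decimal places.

Market value of equity E = 179.37 × 728.43m = 130658.4891m. Market value of debt D = 65144.2m × 94.23/100 = 61385.37966m.
Total capital V = 130658.4891 + 61385.37966 = 192043.86876.
Equity: weight = 130658.4891/192043.86876 = 0.6804; cost = 15.68%.
Bonds outstanding: weight = 61385.37966/192043.86876 = 0.3196; after-tax cost = 4.31% × (1 − 38%) = 2.6722%.
WACC = 0.6804 × 15.6800% + 0.3196 × 2.6722% = 11.5222%.

11.52%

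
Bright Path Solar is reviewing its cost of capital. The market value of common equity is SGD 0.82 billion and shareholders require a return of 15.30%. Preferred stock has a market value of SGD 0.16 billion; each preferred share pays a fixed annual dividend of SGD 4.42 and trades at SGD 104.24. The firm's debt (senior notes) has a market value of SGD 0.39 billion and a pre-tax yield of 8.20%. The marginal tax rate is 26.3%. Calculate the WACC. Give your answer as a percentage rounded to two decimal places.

11.37%

Cost of preferred: Rp = 4.42 / 104.24 = 4.2402%.
Total capital V = 0.82 + 0.16 + 0.39 = 1.37.
Equity: weight = 0.82/1.37 = 0.5985; cost = 15.3%.
Preferred: weight = 0.16/1.37 = 0.1168; cost = 4.2402%.
Senior notes: weight = 0.39/1.37 = 0.2847; after-tax cost = 8.2% × (1 − 26.3%) = 6.0434%.
WACC = 0.5985 × 15.3000% + 0.1168 × 4.2402% + 0.2847 × 6.0434% = 11.3733%.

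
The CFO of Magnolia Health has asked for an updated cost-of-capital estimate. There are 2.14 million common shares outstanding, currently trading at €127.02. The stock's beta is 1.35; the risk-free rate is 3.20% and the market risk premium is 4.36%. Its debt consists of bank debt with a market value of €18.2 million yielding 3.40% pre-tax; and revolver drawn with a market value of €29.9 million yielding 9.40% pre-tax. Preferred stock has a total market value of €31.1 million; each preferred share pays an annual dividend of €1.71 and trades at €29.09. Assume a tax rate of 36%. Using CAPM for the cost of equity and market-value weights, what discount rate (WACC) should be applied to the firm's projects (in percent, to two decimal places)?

Cost of equity via CAPM: Re = 3.2% + 1.35 × 4.36% = 9.0860%.
Cost of preferred: Rp = 1.71 / 29.09 = 5.8783%.
Market value of equity E = 127.02 × 2.14m = 271.8228m.
Total capital V = 271.8228 + 31.1 + 18.2 + 29.9 = 351.0228.
Equity: weight = 271.8228/351.0228 = 0.7744; cost = 9.086%.
Preferred: weight = 31.1/351.0228 = 0.0886; cost = 5.8783%.
Bank debt: weight = 18.2/351.0228 = 0.0518; after-tax cost = 3.4% × (1 − 36%) = 2.1760%.
Revolver drawn: weight = 29.9/351.0228 = 0.0852; after-tax cost = 9.4% × (1 − 36%) = 6.0160%.
WACC = 0.7744 × 9.0860% + 0.0886 × 5.8783% + 0.0518 × 2.1760% + 0.0852 × 6.0160% = 8.1820%.

8.18%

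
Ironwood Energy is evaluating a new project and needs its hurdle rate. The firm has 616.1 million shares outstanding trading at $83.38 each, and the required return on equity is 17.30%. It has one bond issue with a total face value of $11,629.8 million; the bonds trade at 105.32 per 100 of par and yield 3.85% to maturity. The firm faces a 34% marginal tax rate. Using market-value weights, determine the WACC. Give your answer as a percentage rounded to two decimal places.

Market value of equity E = 83.38 × 616.1m = 51370.418m. Market value of debt D = 11629.8m × 105.32/100 = 12248.50536m.
Total capital V = 51370.418 + 12248.50536 = 63618.92336.
Equity: weight = 51370.418/63618.92336 = 0.8075; cost = 17.3%.
Bonds outstanding: weight = 12248.50536/63618.92336 = 0.1925; after-tax cost = 3.85% × (1 − 34%) = 2.5410%.
WACC = 0.8075 × 17.3000% + 0.1925 × 2.5410% = 14.4585%.

14.46%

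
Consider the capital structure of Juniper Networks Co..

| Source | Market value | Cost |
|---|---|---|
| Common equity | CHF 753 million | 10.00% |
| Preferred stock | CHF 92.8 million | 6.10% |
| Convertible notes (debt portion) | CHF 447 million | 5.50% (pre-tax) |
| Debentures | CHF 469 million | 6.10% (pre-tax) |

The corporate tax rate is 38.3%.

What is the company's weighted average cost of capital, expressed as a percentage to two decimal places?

6.46%

Total capital V = 753 + 92.8 + 447 + 469 = 1761.8.
Equity: weight = 753/1761.8 = 0.4274; cost = 10%.
Preferred: weight = 92.8/1761.8 = 0.0527; cost = 6.1%.
Convertible notes (debt portion): weight = 447/1761.8 = 0.2537; after-tax cost = 5.5% × (1 − 38.3%) = 3.3935%.
Debentures: weight = 469/1761.8 = 0.2662; after-tax cost = 6.1% × (1 − 38.3%) = 3.7637%.
WACC = 0.4274 × 10.0000% + 0.0527 × 6.1000% + 0.2537 × 3.3935% + 0.2662 × 3.7637% = 6.4583%.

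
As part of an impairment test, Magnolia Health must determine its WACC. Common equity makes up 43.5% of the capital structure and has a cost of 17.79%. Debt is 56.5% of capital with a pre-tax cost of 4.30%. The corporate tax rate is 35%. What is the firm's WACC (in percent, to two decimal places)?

9.32%

After-tax cost of debt = 4.3% × (1 − 35%) = 2.7950%.
WACC = 0.435 × 17.7900% + 0.565 × 2.7950% = 9.3178%.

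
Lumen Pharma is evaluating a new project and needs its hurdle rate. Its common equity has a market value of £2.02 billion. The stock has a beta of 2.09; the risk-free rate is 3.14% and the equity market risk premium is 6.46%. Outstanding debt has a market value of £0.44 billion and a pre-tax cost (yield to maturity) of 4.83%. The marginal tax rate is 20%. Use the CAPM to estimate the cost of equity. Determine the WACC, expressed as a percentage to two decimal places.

Cost of equity via CAPM: Re = 3.14% + 2.09 × 6.46% = 16.6414%.
Total capital V = 2.02 + 0.44 = 2.46.
Equity: weight = 2.02/2.46 = 0.8211; cost = 16.6414%.
Debt: weight = 0.44/2.46 = 0.1789; after-tax cost = 4.83% × (1 − 20%) = 3.8640%.
WACC = 0.8211 × 16.6414% + 0.1789 × 3.8640% = 14.3560%.

14.36%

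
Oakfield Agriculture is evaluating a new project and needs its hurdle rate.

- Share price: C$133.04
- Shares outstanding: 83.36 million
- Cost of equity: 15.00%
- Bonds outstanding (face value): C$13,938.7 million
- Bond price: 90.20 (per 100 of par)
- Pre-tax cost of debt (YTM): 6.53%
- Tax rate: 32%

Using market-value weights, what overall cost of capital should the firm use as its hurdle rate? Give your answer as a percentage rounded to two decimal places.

9.39%

Market value of equity E = 133.04 × 83.36m = 11090.2144m. Market value of debt D = 13938.7m × 90.2/100 = 12572.7074m.
Total capital V = 11090.2144 + 12572.7074 = 23662.9218.
Equity: weight = 11090.2144/23662.9218 = 0.4687; cost = 15%.
Bonds outstanding: weight = 12572.7074/23662.9218 = 0.5313; after-tax cost = 6.53% × (1 − 32%) = 4.4404%.
WACC = 0.4687 × 15.0000% + 0.5313 × 4.4404% = 9.3894%.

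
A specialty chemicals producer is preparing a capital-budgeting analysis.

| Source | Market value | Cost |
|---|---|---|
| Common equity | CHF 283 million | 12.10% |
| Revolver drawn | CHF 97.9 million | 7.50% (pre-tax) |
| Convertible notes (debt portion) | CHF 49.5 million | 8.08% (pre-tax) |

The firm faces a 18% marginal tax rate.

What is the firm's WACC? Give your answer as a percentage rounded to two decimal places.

10.12%

Total capital V = 283 + 97.9 + 49.5 = 430.4.
Equity: weight = 283/430.4 = 0.6575; cost = 12.1%.
Revolver drawn: weight = 97.9/430.4 = 0.2275; after-tax cost = 7.5% × (1 − 18%) = 6.1500%.
Convertible notes (debt portion): weight = 49.5/430.4 = 0.1150; after-tax cost = 8.08% × (1 − 18%) = 6.6256%.
WACC = 0.6575 × 12.1000% + 0.2275 × 6.1500% + 0.1150 × 6.6256% = 10.1170%.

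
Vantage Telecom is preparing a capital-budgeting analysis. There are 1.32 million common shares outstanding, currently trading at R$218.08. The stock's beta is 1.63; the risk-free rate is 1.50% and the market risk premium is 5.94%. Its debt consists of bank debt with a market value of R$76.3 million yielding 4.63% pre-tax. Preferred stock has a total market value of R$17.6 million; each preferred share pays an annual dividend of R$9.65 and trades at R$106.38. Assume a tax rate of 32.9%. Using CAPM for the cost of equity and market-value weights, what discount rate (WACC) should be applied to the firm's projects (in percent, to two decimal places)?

Cost of equity via CAPM: Re = 1.5% + 1.63 × 5.94% = 11.1822%.
Cost of preferred: Rp = 9.65 / 106.38 = 9.0713%.
Market value of equity E = 218.08 × 1.32m = 287.8656m.
Total capital V = 287.8656 + 17.6 + 76.3 = 381.7656.
Equity: weight = 287.8656/381.7656 = 0.7540; cost = 11.1822%.
Preferred: weight = 17.6/381.7656 = 0.0461; cost = 9.0713%.
Bank debt: weight = 76.3/381.7656 = 0.1999; after-tax cost = 4.63% × (1 − 32.9%) = 3.1067%.
WACC = 0.7540 × 11.1822% + 0.0461 × 9.0713% + 0.1999 × 3.1067% = 9.4709%.

9.47%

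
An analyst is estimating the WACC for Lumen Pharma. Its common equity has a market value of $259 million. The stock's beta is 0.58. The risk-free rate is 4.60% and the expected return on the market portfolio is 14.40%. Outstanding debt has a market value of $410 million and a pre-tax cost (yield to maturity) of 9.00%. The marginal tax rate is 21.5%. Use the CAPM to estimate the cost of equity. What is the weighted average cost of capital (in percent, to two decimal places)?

8.31%

Market risk premium = 14.4% − 4.6% = 9.8%.
Cost of equity via CAPM: Re = 4.6% + 0.58 × 9.8% = 10.2840%.
Total capital V = 259 + 410 = 669.
Equity: weight = 259/669 = 0.3871; cost = 10.284%.
Debt: weight = 410/669 = 0.6129; after-tax cost = 9% × (1 − 21.5%) = 7.0650%.
WACC = 0.3871 × 10.2840% + 0.6129 × 7.0650% = 8.3112%.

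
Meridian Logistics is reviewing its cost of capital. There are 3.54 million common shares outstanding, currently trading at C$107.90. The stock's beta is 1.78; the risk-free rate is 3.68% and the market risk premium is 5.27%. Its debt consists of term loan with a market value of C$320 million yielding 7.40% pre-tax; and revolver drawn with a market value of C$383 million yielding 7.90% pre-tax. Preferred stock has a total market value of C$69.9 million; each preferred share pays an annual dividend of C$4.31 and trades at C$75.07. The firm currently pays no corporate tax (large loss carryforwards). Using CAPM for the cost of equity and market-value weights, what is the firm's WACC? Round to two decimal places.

9.34%

Cost of equity via CAPM: Re = 3.68% + 1.78 × 5.27% = 13.0606%.
Cost of preferred: Rp = 4.31 / 75.07 = 5.7413%.
Market value of equity E = 107.9 × 3.54m = 381.966m.
Total capital V = 381.966 + 69.9 + 320 + 383 = 1154.866.
Equity: weight = 381.966/1154.866 = 0.3307; cost = 13.0606%.
Preferred: weight = 69.9/1154.866 = 0.0605; cost = 5.7413%.
Term loan: weight = 320/1154.866 = 0.2771; after-tax cost = 7.4% × (1 − 0%) = 7.4000%.
Revolver drawn: weight = 383/1154.866 = 0.3316; after-tax cost = 7.9% × (1 − 0%) = 7.9000%.
WACC = 0.3307 × 13.0606% + 0.0605 × 5.7413% + 0.2771 × 7.4000% + 0.3316 × 7.9000% = 9.3376%.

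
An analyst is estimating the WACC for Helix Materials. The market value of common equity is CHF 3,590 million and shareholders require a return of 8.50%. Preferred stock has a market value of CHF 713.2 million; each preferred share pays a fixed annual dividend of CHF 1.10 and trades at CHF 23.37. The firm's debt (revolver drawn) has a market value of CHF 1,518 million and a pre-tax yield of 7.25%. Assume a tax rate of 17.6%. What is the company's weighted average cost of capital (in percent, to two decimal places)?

7.38%

Cost of preferred: Rp = 1.1 / 23.37 = 4.7069%.
Total capital V = 3590 + 713.2 + 1518 = 5821.2.
Equity: weight = 3590/5821.2 = 0.6167; cost = 8.5%.
Preferred: weight = 713.2/5821.2 = 0.1225; cost = 4.7069%.
Revolver drawn: weight = 1518/5821.2 = 0.2608; after-tax cost = 7.25% × (1 − 17.6%) = 5.9740%.
WACC = 0.6167 × 8.5000% + 0.1225 × 4.7069% + 0.2608 × 5.9740% = 7.3766%.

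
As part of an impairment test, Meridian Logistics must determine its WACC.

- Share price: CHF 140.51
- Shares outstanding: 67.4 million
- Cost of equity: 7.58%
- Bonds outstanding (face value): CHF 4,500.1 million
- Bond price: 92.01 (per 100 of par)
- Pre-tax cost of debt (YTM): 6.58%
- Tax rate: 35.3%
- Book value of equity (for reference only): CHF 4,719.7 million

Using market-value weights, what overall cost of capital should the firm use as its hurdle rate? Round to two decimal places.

Market value of equity E = 140.51 × 67.4m = 9470.374m. Market value of debt D = 4500.1m × 92.01/100 = 4140.54201m.
Total capital V = 9470.374 + 4140.54201 = 13610.91601.
Equity: weight = 9470.374/13610.91601 = 0.6958; cost = 7.58%.
Bonds outstanding: weight = 4140.54201/13610.91601 = 0.3042; after-tax cost = 6.58% × (1 − 35.3%) = 4.2573%.
WACC = 0.6958 × 7.5800% + 0.3042 × 4.2573% = 6.5692%.

6.57%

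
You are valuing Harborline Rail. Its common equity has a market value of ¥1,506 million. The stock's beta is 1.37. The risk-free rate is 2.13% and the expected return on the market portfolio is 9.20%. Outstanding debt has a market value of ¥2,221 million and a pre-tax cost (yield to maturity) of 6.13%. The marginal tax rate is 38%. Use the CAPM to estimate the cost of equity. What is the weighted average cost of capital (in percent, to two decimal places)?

7.04%

Market risk premium = 9.2% − 2.13% = 7.07%.
Cost of equity via CAPM: Re = 2.13% + 1.37 × 7.07% = 11.8159%.
Total capital V = 1506 + 2221 = 3727.
Equity: weight = 1506/3727 = 0.4041; cost = 11.8159%.
Debt: weight = 2221/3727 = 0.5959; after-tax cost = 6.13% × (1 − 38%) = 3.8006%.
WACC = 0.4041 × 11.8159% + 0.5959 × 3.8006% = 7.0394%.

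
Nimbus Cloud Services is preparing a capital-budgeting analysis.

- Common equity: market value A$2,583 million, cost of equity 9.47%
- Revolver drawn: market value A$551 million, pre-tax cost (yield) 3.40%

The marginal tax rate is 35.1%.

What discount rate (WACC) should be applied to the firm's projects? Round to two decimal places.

8.19%

Total capital V = 2583 + 551 = 3134.
Equity: weight = 2583/3134 = 0.8242; cost = 9.47%.
Revolver drawn: weight = 551/3134 = 0.1758; after-tax cost = 3.4% × (1 − 35.1%) = 2.2066%.
WACC = 0.8242 × 9.4700% + 0.1758 × 2.2066% = 8.1930%.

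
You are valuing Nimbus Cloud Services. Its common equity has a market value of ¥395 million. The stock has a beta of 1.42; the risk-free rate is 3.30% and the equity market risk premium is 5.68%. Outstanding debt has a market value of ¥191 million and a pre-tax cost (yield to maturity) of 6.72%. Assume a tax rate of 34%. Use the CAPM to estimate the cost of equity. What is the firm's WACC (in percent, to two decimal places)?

9.11%

Cost of equity via CAPM: Re = 3.3% + 1.42 × 5.68% = 11.3656%.
Total capital V = 395 + 191 = 586.
Equity: weight = 395/586 = 0.6741; cost = 11.3656%.
Debt: weight = 191/586 = 0.3259; after-tax cost = 6.72% × (1 − 34%) = 4.4352%.
WACC = 0.6741 × 11.3656% + 0.3259 × 4.4352% = 9.1067%.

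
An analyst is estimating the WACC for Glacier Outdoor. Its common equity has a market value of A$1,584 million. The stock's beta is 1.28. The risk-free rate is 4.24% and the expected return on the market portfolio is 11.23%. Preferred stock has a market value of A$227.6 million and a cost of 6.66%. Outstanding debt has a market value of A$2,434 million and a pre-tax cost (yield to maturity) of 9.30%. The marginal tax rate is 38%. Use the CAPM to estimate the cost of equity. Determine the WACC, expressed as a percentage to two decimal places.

Market risk premium = 11.23% − 4.24% = 6.99%.
Cost of equity via CAPM: Re = 4.24% + 1.28 × 6.99% = 13.1872%.
Total capital V = 1584 + 227.6 + 2434 = 4245.6.
Equity: weight = 1584/4245.6 = 0.3731; cost = 13.1872%.
Preferred: weight = 227.6/4245.6 = 0.0536; cost = 6.66%.
Debt: weight = 2434/4245.6 = 0.5733; after-tax cost = 9.3% × (1 − 38%) = 5.7660%.
WACC = 0.3731 × 13.1872% + 0.0536 × 6.6600% + 0.5733 × 5.7660% = 8.5827%.

8.58%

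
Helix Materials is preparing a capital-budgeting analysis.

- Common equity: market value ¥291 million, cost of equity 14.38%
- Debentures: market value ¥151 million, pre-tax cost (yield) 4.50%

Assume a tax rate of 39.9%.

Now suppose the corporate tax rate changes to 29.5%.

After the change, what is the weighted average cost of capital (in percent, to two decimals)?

After the change:
Total capital V = 291 + 151 = 442.
Equity: weight = 291/442 = 0.6584; cost = 14.38%.
Debentures: weight = 151/442 = 0.3416; after-tax cost = 4.5% × (1 − 29.5%) = 3.1725%.
WACC = 0.6584 × 14.3800% + 0.3416 × 3.1725% = 10.5512%.

10.55%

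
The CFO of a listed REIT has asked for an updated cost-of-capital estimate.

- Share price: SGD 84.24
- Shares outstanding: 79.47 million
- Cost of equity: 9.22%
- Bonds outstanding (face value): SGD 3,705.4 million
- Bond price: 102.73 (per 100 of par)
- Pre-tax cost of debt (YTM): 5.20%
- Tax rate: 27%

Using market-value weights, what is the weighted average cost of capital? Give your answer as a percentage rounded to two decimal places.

7.25%

Market value of equity E = 84.24 × 79.47m = 6694.5528m. Market value of debt D = 3705.4m × 102.73/100 = 3806.55742m.
Total capital V = 6694.5528 + 3806.55742 = 10501.11022.
Equity: weight = 6694.5528/10501.11022 = 0.6375; cost = 9.22%.
Bonds outstanding: weight = 3806.55742/10501.11022 = 0.3625; after-tax cost = 5.2% × (1 − 27%) = 3.7960%.
WACC = 0.6375 × 9.2200% + 0.3625 × 3.7960% = 7.2538%.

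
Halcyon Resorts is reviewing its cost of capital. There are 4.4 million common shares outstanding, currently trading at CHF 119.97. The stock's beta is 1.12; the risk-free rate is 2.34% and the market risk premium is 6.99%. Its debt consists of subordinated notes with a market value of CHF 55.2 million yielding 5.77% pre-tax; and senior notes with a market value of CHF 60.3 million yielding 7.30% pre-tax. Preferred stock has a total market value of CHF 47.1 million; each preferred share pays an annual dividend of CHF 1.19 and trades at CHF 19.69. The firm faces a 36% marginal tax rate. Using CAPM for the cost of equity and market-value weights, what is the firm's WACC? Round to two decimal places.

8.89%

Cost of equity via CAPM: Re = 2.34% + 1.12 × 6.99% = 10.1688%.
Cost of preferred: Rp = 1.19 / 19.69 = 6.0437%.
Market value of equity E = 119.97 × 4.4m = 527.868m.
Total capital V = 527.868 + 47.1 + 55.2 + 60.3 = 690.468.
Equity: weight = 527.868/690.468 = 0.7645; cost = 10.1688%.
Preferred: weight = 47.1/690.468 = 0.0682; cost = 6.0437%.
Subordinated notes: weight = 55.2/690.468 = 0.0799; after-tax cost = 5.77% × (1 − 36%) = 3.6928%.
Senior notes: weight = 60.3/690.468 = 0.0873; after-tax cost = 7.3% × (1 − 36%) = 4.6720%.
WACC = 0.7645 × 10.1688% + 0.0682 × 6.0437% + 0.0799 × 3.6928% + 0.0873 × 4.6720% = 8.8896%.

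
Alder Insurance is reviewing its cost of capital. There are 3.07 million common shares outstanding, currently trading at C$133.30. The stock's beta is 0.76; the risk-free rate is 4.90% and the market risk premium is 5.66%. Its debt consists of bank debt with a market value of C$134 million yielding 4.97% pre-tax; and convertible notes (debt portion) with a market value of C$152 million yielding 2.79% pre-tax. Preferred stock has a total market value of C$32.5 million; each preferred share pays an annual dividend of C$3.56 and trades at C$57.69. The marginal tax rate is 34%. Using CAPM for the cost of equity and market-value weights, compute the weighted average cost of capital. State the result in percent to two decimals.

Cost of equity via CAPM: Re = 4.9% + 0.76 × 5.66% = 9.2016%.
Cost of preferred: Rp = 3.56 / 57.69 = 6.1709%.
Market value of equity E = 133.3 × 3.07m = 409.231m.
Total capital V = 409.231 + 32.5 + 134 + 152 = 727.731.
Equity: weight = 409.231/727.731 = 0.5623; cost = 9.2016%.
Preferred: weight = 32.5/727.731 = 0.0447; cost = 6.1709%.
Bank debt: weight = 134/727.731 = 0.1841; after-tax cost = 4.97% × (1 − 34%) = 3.2802%.
Convertible notes (debt portion): weight = 152/727.731 = 0.2089; after-tax cost = 2.79% × (1 − 34%) = 1.8414%.
WACC = 0.5623 × 9.2016% + 0.0447 × 6.1709% + 0.1841 × 3.2802% + 0.2089 × 1.8414% = 6.4386%.

6.44%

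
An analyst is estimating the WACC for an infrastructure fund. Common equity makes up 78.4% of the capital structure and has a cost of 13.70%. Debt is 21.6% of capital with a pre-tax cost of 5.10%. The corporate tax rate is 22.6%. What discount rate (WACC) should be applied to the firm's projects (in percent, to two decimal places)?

After-tax cost of debt = 5.1% × (1 − 22.6%) = 3.9474%.
WACC = 0.784 × 13.7000% + 0.216 × 3.9474% = 11.5934%.

11.59%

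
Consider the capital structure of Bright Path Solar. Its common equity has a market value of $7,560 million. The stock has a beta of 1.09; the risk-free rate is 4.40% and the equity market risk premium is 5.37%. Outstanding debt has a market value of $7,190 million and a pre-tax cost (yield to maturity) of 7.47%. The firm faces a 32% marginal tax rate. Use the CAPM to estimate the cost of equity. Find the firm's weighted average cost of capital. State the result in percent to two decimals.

7.73%

Cost of equity via CAPM: Re = 4.4% + 1.09 × 5.37% = 10.2533%.
Total capital V = 7560 + 7190 = 14750.
Equity: weight = 7560/14750 = 0.5125; cost = 10.2533%.
Debt: weight = 7190/14750 = 0.4875; after-tax cost = 7.47% × (1 − 32%) = 5.0796%.
WACC = 0.5125 × 10.2533% + 0.4875 × 5.0796% = 7.7313%.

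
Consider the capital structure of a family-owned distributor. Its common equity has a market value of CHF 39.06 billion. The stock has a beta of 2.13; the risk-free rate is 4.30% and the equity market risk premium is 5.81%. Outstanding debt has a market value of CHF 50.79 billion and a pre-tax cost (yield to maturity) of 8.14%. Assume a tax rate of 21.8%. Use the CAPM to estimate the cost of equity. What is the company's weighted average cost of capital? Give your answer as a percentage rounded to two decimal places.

Cost of equity via CAPM: Re = 4.3% + 2.13 × 5.81% = 16.6753%.
Total capital V = 39.06 + 50.79 = 89.85.
Equity: weight = 39.06/89.85 = 0.4347; cost = 16.6753%.
Debt: weight = 50.79/89.85 = 0.5653; after-tax cost = 8.14% × (1 − 21.8%) = 6.3655%.
WACC = 0.4347 × 16.6753% + 0.5653 × 6.3655% = 10.8474%.

10.85%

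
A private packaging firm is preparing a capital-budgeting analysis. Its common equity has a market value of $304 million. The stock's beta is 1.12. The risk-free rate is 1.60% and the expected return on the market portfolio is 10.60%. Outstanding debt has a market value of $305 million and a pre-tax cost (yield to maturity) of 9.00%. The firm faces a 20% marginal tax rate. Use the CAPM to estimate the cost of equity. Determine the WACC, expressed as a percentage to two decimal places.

Market risk premium = 10.6% − 1.6% = 9.0%.
Cost of equity via CAPM: Re = 1.6% + 1.12 × 9.0% = 11.6800%.
Total capital V = 304 + 305 = 609.
Equity: weight = 304/609 = 0.4992; cost = 11.68%.
Debt: weight = 305/609 = 0.5008; after-tax cost = 9% × (1 − 20%) = 7.2000%.
WACC = 0.4992 × 11.6800% + 0.5008 × 7.2000% = 9.4363%.

9.44%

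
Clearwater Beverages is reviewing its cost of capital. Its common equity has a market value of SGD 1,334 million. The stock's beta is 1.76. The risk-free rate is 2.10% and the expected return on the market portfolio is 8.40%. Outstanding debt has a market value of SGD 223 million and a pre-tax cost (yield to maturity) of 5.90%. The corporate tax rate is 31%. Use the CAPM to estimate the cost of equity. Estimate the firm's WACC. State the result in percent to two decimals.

11.88%

Market risk premium = 8.4% − 2.1% = 6.3%.
Cost of equity via CAPM: Re = 2.1% + 1.76 × 6.3% = 13.1880%.
Total capital V = 1334 + 223 = 1557.
Equity: weight = 1334/1557 = 0.8568; cost = 13.188%.
Debt: weight = 223/1557 = 0.1432; after-tax cost = 5.9% × (1 − 31%) = 4.0710%.
WACC = 0.8568 × 13.1880% + 0.1432 × 4.0710% = 11.8822%.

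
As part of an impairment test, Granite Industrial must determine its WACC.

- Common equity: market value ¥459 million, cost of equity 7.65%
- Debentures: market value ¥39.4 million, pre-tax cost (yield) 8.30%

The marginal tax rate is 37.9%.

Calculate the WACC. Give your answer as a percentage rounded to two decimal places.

Total capital V = 459 + 39.4 = 498.4.
Equity: weight = 459/498.4 = 0.9209; cost = 7.65%.
Debentures: weight = 39.4/498.4 = 0.0791; after-tax cost = 8.3% × (1 − 37.9%) = 5.1543%.
WACC = 0.9209 × 7.6500% + 0.0791 × 5.1543% = 7.4527%.

7.45%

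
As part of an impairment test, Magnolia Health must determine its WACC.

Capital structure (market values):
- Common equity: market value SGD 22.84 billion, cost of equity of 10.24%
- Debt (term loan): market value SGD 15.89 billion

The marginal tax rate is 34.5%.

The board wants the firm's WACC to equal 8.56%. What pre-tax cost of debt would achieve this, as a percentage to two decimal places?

Total capital V = 22.84 + 15.89 = 38.73.
Equity weight = 22.84/38.73 = 0.5897.
Term loan weight = 15.89/38.73 = 0.4103.
Equity contribution = 0.5897 × 10.24% = 6.0388%.
Remaining for debt = 8.56% − 6.0388% = 2.5212%.
Rd × (1 − 34.5%) × 0.4103 = 2.5212%  ⇒  Rd = 9.3820%.

9.38%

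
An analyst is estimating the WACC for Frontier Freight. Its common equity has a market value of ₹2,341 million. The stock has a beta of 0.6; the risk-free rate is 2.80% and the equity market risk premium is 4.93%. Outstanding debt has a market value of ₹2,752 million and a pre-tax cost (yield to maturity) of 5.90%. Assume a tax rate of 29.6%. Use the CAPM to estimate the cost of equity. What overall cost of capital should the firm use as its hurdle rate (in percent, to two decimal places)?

4.89%

Cost of equity via CAPM: Re = 2.8% + 0.6 × 4.93% = 5.7580%.
Total capital V = 2341 + 2752 = 5093.
Equity: weight = 2341/5093 = 0.4597; cost = 5.758%.
Debt: weight = 2752/5093 = 0.5403; after-tax cost = 5.9% × (1 − 29.6%) = 4.1536%.
WACC = 0.4597 × 5.7580% + 0.5403 × 4.1536% = 4.8911%.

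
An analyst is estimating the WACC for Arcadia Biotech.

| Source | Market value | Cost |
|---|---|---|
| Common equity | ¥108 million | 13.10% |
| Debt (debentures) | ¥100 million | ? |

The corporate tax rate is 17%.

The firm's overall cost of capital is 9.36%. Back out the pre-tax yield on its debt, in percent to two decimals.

6.41%

Total capital V = 108 + 100 = 208.
Equity weight = 108/208 = 0.5192.
Debentures weight = 100/208 = 0.4808.
Equity contribution = 0.5192 × 13.1% = 6.8019%.
Remaining for debt = 9.36% − 6.8019% = 2.5581%.
Rd × (1 − 17%) × 0.4808 = 2.5581%  ⇒  Rd = 6.4106%.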